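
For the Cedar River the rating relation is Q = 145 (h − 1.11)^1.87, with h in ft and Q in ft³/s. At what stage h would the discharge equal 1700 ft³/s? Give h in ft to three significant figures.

4.84 ft

h − h₀ = (Q/C)^(1/b) = (1700/145)^(1/1.87) = 3.730 ft
h = 1.11 + 3.730 = 4.840 ft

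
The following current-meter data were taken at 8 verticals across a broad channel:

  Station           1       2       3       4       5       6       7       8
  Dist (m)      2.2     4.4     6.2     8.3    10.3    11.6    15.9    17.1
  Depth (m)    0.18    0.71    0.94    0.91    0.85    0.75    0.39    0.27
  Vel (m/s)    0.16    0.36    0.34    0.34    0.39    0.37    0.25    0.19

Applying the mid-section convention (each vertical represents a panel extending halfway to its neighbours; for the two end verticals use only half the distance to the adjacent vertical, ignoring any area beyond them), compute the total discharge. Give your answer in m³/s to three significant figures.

3.42 m³/s

w_1 = (4.4 − 2.2)/2 = 1.1 m; q_1 = 0.16 × 0.18 × 1.1 = 0.03168 m³/s
w_2 = (6.2 − 2.2)/2 = 2 m; q_2 = 0.36 × 0.71 × 2 = 0.5112 m³/s
w_3 = (8.3 − 4.4)/2 = 1.95 m; q_3 = 0.34 × 0.94 × 1.95 = 0.6232 m³/s
w_4 = (10.3 − 6.2)/2 = 2.05 m; q_4 = 0.34 × 0.91 × 2.05 = 0.6343 m³/s
w_5 = (11.6 − 8.3)/2 = 1.65 m; q_5 = 0.39 × 0.85 × 1.65 = 0.5470 m³/s
w_6 = (15.9 − 10.3)/2 = 2.8 m; q_6 = 0.37 × 0.75 × 2.8 = 0.7770 m³/s
w_7 = (17.1 − 11.6)/2 = 2.75 m; q_7 = 0.25 × 0.39 × 2.75 = 0.2681 m³/s
w_8 = (17.1 − 15.9)/2 = 0.6 m; q_8 = 0.19 × 0.27 × 0.6 = 0.03078 m³/s
Q = Σ qᵢ = 3.423 m³/s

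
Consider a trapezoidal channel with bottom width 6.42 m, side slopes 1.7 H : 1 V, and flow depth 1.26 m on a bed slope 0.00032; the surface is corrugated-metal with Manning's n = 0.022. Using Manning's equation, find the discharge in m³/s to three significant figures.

8.46 m³/s

A = (b + z·y)·y = (6.42 + 1.7×1.26)×1.26 = 10.79 m²
P = b + 2y√(1+z²) = 6.42 + 2×1.26×√(1+1.7²) = 11.39 m
R = A/P = 10.79/11.39 = 0.9471 m
Q = (1/n)·A·R^(2/3)·S^(1/2) = (1/0.022) × 10.79 × 0.9471^(2/3) × 0.00032^(1/2) = 8.460 m³/s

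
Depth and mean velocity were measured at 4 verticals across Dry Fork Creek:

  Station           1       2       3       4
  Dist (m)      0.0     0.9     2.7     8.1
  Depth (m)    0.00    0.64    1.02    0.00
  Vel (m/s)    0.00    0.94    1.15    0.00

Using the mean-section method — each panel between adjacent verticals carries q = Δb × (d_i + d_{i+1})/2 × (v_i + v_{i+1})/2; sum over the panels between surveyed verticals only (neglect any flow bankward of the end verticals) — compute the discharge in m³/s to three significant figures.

3.28 m³/s

Panel 1-2: Δb = 0.9 m, d̄ = (0.00+0.64)/2 = 0.32, v̄ = (0.00+0.94)/2 = 0.47 → q = 0.9×0.32×0.47 = 0.1354 m³/s
Panel 2-3: Δb = 1.8 m, d̄ = (0.64+1.02)/2 = 0.83, v̄ = (0.94+1.15)/2 = 1.045 → q = 1.8×0.83×1.045 = 1.561 m³/s
Panel 3-4: Δb = 5.4 m, d̄ = (1.02+0.00)/2 = 0.51, v̄ = (1.15+0.00)/2 = 0.575 → q = 5.4×0.51×0.575 = 1.584 m³/s
Q = Σ q = 3.280 m³/s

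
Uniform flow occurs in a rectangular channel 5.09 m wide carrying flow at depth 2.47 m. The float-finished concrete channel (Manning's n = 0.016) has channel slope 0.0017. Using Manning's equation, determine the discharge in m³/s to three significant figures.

A = b·y = 5.09 × 2.47 = 12.57 m²
P = b + 2y = 5.09 + 2×2.47 = 10.03 m
R = A/P = 12.57/10.03 = 1.253 m
Q = (1/n)·A·R^(2/3)·S^(1/2) = (1/0.016) × 12.57 × 1.253^(2/3) × 0.0017^(1/2) = 37.66 m³/s

37.7 m³/s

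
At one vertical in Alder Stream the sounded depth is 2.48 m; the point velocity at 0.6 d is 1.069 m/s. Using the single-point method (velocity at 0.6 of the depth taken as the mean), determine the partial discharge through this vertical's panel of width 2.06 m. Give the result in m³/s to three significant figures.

5.46 m³/s

v̄ = v₀.₆ = 1.069 m/s
q = v̄ × d × w = 1.069 × 2.48 × 2.06 = 5.461 m³/s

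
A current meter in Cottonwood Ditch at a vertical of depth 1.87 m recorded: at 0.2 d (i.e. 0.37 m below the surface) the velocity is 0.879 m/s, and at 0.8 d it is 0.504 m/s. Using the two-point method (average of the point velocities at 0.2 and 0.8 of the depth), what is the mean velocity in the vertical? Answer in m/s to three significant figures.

0.692 m/s

v̄ = (0.879 + 0.504) / 2 = 0.6915 m/s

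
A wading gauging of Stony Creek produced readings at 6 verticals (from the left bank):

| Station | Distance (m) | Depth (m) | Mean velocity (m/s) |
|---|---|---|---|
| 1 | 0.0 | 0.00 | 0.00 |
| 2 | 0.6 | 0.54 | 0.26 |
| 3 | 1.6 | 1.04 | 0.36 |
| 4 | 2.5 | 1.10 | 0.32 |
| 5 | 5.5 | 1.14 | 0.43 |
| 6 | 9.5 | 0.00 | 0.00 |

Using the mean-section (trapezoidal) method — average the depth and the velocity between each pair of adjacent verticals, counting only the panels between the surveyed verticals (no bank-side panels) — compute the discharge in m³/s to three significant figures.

2.34 m³/s

Panel 1-2: Δb = 0.6 m, d̄ = (0.00+0.54)/2 = 0.27, v̄ = (0.00+0.26)/2 = 0.13 → q = 0.6×0.27×0.13 = 0.02106 m³/s
Panel 2-3: Δb = 1 m, d̄ = (0.54+1.04)/2 = 0.79, v̄ = (0.26+0.36)/2 = 0.31 → q = 1×0.79×0.31 = 0.2449 m³/s
Panel 3-4: Δb = 0.9 m, d̄ = (1.04+1.10)/2 = 1.07, v̄ = (0.36+0.32)/2 = 0.34 → q = 0.9×1.07×0.34 = 0.3274 m³/s
Panel 4-5: Δb = 3 m, d̄ = (1.10+1.14)/2 = 1.12, v̄ = (0.32+0.43)/2 = 0.375 → q = 3×1.12×0.375 = 1.260 m³/s
Panel 5-6: Δb = 4 m, d̄ = (1.14+0.00)/2 = 0.57, v̄ = (0.43+0.00)/2 = 0.215 → q = 4×0.57×0.215 = 0.4902 m³/s
Q = Σ q = 2.344 m³/s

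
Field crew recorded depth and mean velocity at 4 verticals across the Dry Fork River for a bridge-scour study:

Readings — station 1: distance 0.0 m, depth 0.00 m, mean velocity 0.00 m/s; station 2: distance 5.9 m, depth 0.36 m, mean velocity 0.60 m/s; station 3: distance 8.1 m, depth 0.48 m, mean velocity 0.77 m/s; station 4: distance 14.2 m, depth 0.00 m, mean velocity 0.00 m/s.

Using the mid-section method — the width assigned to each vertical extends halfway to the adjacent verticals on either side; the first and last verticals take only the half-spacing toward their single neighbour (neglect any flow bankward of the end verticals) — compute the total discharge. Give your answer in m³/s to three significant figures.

2.41 m³/s

w_2 = (8.1 − 0.0)/2 = 4.05 m; q_2 = 0.60 × 0.36 × 4.05 = 0.8748 m³/s
w_3 = (14.2 − 5.9)/2 = 4.15 m; q_3 = 0.77 × 0.48 × 4.15 = 1.534 m³/s
Stations 1, 4 contribute zero (depth or velocity is 0).
Q = Σ qᵢ = 2.409 m³/s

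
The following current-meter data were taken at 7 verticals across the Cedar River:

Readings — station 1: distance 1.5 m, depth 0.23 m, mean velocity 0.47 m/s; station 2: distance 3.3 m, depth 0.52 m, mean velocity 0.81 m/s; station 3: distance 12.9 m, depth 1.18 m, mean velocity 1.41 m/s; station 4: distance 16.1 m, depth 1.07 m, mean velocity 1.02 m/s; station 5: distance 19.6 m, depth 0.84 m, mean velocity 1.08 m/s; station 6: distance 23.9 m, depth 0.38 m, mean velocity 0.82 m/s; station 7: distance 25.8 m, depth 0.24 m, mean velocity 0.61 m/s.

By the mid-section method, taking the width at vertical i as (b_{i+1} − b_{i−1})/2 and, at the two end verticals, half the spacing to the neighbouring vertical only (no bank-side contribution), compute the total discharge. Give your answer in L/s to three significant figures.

w_1 = (3.3 − 1.5)/2 = 0.9 m; q_1 = 0.47 × 0.23 × 0.9 = 0.09729 m³/s
w_2 = (12.9 − 1.5)/2 = 5.7 m; q_2 = 0.81 × 0.52 × 5.7 = 2.401 m³/s
w_3 = (16.1 − 3.3)/2 = 6.4 m; q_3 = 1.41 × 1.18 × 6.4 = 10.65 m³/s
w_4 = (19.6 − 12.9)/2 = 3.35 m; q_4 = 1.02 × 1.07 × 3.35 = 3.656 m³/s
w_5 = (23.9 − 16.1)/2 = 3.9 m; q_5 = 1.08 × 0.84 × 3.9 = 3.538 m³/s
w_6 = (25.8 − 19.6)/2 = 3.1 m; q_6 = 0.82 × 0.38 × 3.1 = 0.9660 m³/s
w_7 = (25.8 − 23.9)/2 = 0.95 m; q_7 = 0.61 × 0.24 × 0.95 = 0.1391 m³/s
Q = Σ qᵢ = 21.45 m³/s
= 21.45 × 1000 = 21450 L/s

21400 L/s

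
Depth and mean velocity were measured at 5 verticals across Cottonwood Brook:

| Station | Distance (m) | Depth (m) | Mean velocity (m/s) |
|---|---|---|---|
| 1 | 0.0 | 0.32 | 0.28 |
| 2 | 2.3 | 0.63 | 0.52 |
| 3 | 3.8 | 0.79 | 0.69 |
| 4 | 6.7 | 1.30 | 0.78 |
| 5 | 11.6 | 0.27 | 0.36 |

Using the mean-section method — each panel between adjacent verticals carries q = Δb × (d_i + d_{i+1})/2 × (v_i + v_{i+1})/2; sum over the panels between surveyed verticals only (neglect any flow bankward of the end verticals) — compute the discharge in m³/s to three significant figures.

5.50 m³/s

Panel 1-2: Δb = 2.3 m, d̄ = (0.32+0.63)/2 = 0.475, v̄ = (0.28+0.52)/2 = 0.4 → q = 2.3×0.475×0.4 = 0.4370 m³/s
Panel 2-3: Δb = 1.5 m, d̄ = (0.63+0.79)/2 = 0.71, v̄ = (0.52+0.69)/2 = 0.605 → q = 1.5×0.71×0.605 = 0.6443 m³/s
Panel 3-4: Δb = 2.9 m, d̄ = (0.79+1.30)/2 = 1.045, v̄ = (0.69+0.78)/2 = 0.735 → q = 2.9×1.045×0.735 = 2.227 m³/s
Panel 4-5: Δb = 4.9 m, d̄ = (1.30+0.27)/2 = 0.785, v̄ = (0.78+0.36)/2 = 0.57 → q = 4.9×0.785×0.57 = 2.193 m³/s
Q = Σ q = 5.501 m³/s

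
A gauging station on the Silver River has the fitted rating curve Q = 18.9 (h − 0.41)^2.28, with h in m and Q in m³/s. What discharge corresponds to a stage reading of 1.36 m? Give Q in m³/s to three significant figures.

16.8 m³/s

Q = 18.9 × (1.36 − 0.41)^2.28 = 18.9 × 0.95^2.28 = 16.81 m³/s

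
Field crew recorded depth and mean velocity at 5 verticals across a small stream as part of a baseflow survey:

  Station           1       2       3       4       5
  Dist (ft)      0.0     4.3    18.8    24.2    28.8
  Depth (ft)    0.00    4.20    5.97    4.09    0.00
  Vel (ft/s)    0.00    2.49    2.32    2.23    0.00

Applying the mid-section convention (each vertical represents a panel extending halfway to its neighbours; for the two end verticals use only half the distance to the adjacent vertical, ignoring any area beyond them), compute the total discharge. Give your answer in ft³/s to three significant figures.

w_2 = (18.8 − 0.0)/2 = 9.4 ft; q_2 = 2.49 × 4.20 × 9.4 = 98.31 ft³/s
w_3 = (24.2 − 4.3)/2 = 9.95 ft; q_3 = 2.32 × 5.97 × 9.95 = 137.8 ft³/s
w_4 = (28.8 − 18.8)/2 = 5 ft; q_4 = 2.23 × 4.09 × 5 = 45.60 ft³/s
Stations 1, 5 contribute zero (depth or velocity is 0).
Q = Σ qᵢ = 281.7 ft³/s

282 ft³/s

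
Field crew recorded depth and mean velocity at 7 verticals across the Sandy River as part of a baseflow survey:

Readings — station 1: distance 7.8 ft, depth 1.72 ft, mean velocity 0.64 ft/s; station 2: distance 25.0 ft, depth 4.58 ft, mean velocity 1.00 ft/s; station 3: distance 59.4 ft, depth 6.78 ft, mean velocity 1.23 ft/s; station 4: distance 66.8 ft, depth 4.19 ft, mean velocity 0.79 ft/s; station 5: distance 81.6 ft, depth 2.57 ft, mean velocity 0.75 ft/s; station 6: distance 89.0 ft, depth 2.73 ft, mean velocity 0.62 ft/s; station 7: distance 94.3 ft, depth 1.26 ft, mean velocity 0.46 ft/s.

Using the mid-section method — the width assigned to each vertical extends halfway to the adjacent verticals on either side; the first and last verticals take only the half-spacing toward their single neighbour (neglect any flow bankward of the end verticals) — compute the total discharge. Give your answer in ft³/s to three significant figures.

372 ft³/s

w_1 = (25.0 − 7.8)/2 = 8.6 ft; q_1 = 0.64 × 1.72 × 8.6 = 9.467 ft³/s
w_2 = (59.4 − 7.8)/2 = 25.8 ft; q_2 = 1.00 × 4.58 × 25.8 = 118.2 ft³/s
w_3 = (66.8 − 25.0)/2 = 20.9 ft; q_3 = 1.23 × 6.78 × 20.9 = 174.3 ft³/s
w_4 = (81.6 − 59.4)/2 = 11.1 ft; q_4 = 0.79 × 4.19 × 11.1 = 36.74 ft³/s
w_5 = (89.0 − 66.8)/2 = 11.1 ft; q_5 = 0.75 × 2.57 × 11.1 = 21.40 ft³/s
w_6 = (94.3 − 81.6)/2 = 6.35 ft; q_6 = 0.62 × 2.73 × 6.35 = 10.75 ft³/s
w_7 = (94.3 − 89.0)/2 = 2.65 ft; q_7 = 0.46 × 1.26 × 2.65 = 1.536 ft³/s
Q = Σ qᵢ = 372.3 ft³/s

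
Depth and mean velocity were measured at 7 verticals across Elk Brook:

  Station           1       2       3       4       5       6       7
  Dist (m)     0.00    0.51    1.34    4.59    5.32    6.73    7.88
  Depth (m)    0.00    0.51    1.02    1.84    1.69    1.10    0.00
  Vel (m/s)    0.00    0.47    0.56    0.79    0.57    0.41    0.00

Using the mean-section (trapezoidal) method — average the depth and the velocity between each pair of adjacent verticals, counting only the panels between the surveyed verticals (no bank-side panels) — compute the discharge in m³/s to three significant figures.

5.46 m³/s

Panel 1-2: Δb = 0.51 m, d̄ = (0.00+0.51)/2 = 0.255, v̄ = (0.00+0.47)/2 = 0.235 → q = 0.51×0.255×0.235 = 0.03056 m³/s
Panel 2-3: Δb = 0.83 m, d̄ = (0.51+1.02)/2 = 0.765, v̄ = (0.47+0.56)/2 = 0.515 → q = 0.83×0.765×0.515 = 0.3270 m³/s
Panel 3-4: Δb = 3.25 m, d̄ = (1.02+1.84)/2 = 1.43, v̄ = (0.56+0.79)/2 = 0.675 → q = 3.25×1.43×0.675 = 3.137 m³/s
Panel 4-5: Δb = 0.73 m, d̄ = (1.84+1.69)/2 = 1.765, v̄ = (0.79+0.57)/2 = 0.68 → q = 0.73×1.765×0.68 = 0.8761 m³/s
Panel 5-6: Δb = 1.41 m, d̄ = (1.69+1.10)/2 = 1.395, v̄ = (0.57+0.41)/2 = 0.49 → q = 1.41×1.395×0.49 = 0.9638 m³/s
Panel 6-7: Δb = 1.15 m, d̄ = (1.10+0.00)/2 = 0.55, v̄ = (0.41+0.00)/2 = 0.205 → q = 1.15×0.55×0.205 = 0.1297 m³/s
Q = Σ q = 5.464 m³/s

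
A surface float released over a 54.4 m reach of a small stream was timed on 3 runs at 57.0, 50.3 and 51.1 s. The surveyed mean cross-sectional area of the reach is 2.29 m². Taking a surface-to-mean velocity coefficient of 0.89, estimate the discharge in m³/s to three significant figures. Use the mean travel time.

2.10 m³/s

t̄ = (57.0 + 50.3 + 51.1) / 3 = 52.8 s
v_surface = L / t̄ = 54.4 / 52.8 = 1.030 m/s
v_mean = 0.89 × 1.030 = 0.9170 m/s
Q = A × v_mean = 2.29 × 0.9170 = 2.100 m³/s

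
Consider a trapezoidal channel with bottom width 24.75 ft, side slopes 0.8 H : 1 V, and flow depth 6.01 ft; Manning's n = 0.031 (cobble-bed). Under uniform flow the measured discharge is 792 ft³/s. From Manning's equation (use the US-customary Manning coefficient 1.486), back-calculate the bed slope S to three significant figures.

A = (b + z·y)·y = (24.75 + 0.8×6.01)×6.01 = 177.6 ft²
P = b + 2y√(1+z²) = 24.75 + 2×6.01×√(1+0.8²) = 40.14 ft
R = A/P = 177.6/40.14 = 4.425 ft
S = (Q·n / (1.486·A·R^(2/3)))² = (792×0.031 / (1.486×177.6×2.695))² = 0.001191

0.00119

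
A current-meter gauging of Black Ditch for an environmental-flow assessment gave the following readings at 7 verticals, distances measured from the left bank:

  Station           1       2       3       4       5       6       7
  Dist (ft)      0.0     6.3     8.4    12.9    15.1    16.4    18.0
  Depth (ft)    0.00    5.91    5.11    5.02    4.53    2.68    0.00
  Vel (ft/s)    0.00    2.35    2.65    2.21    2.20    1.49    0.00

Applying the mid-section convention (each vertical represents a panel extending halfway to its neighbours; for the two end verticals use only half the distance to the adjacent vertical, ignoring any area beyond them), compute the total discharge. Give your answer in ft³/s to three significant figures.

w_2 = (8.4 − 0.0)/2 = 4.2 ft; q_2 = 2.35 × 5.91 × 4.2 = 58.33 ft³/s
w_3 = (12.9 − 6.3)/2 = 3.3 ft; q_3 = 2.65 × 5.11 × 3.3 = 44.69 ft³/s
w_4 = (15.1 − 8.4)/2 = 3.35 ft; q_4 = 2.21 × 5.02 × 3.35 = 37.17 ft³/s
w_5 = (16.4 − 12.9)/2 = 1.75 ft; q_5 = 2.20 × 4.53 × 1.75 = 17.44 ft³/s
w_6 = (18.0 − 15.1)/2 = 1.45 ft; q_6 = 1.49 × 2.68 × 1.45 = 5.790 ft³/s
Stations 1, 7 contribute zero (depth or velocity is 0).
Q = Σ qᵢ = 163.4 ft³/s

163 ft³/s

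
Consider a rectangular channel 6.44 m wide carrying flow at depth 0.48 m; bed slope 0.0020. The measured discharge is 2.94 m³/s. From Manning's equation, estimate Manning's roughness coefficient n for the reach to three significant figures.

A = b·y = 6.44 × 0.48 = 3.091 m²
P = b + 2y = 6.44 + 2×0.48 = 7.400 m
R = A/P = 3.091/7.400 = 0.4177 m
n = (1/Q)·A·R^(2/3)·S^(1/2) = (1/2.94) × 3.091 × 0.5588 × 0.04472 = 0.02628

0.0263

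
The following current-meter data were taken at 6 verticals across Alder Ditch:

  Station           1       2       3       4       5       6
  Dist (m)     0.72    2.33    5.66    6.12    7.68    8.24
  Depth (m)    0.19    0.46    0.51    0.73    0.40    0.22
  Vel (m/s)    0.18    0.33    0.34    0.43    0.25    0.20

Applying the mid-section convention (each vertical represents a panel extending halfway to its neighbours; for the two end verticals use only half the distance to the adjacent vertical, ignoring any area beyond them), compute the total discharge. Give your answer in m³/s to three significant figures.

1.17 m³/s

w_1 = (2.33 − 0.72)/2 = 0.805 m; q_1 = 0.18 × 0.19 × 0.805 = 0.02753 m³/s
w_2 = (5.66 − 0.72)/2 = 2.47 m; q_2 = 0.33 × 0.46 × 2.47 = 0.3749 m³/s
w_3 = (6.12 − 2.33)/2 = 1.895 m; q_3 = 0.34 × 0.51 × 1.895 = 0.3286 m³/s
w_4 = (7.68 − 5.66)/2 = 1.01 m; q_4 = 0.43 × 0.73 × 1.01 = 0.3170 m³/s
w_5 = (8.24 − 6.12)/2 = 1.06 m; q_5 = 0.25 × 0.40 × 1.06 = 0.1060 m³/s
w_6 = (8.24 − 7.68)/2 = 0.28 m; q_6 = 0.20 × 0.22 × 0.28 = 0.01232 m³/s
Q = Σ qᵢ = 1.166 m³/s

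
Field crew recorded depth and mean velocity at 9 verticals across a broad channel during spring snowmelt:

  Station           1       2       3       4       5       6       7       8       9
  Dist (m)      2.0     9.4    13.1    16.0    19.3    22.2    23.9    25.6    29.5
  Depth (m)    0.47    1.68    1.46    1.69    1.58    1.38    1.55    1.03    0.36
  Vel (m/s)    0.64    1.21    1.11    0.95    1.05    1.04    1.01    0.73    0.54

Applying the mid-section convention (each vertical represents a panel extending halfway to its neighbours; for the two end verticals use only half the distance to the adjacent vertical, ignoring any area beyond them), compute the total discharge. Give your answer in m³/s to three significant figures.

36.3 m³/s

w_1 = (9.4 − 2.0)/2 = 3.7 m; q_1 = 0.64 × 0.47 × 3.7 = 1.113 m³/s
w_2 = (13.1 − 2.0)/2 = 5.55 m; q_2 = 1.21 × 1.68 × 5.55 = 11.28 m³/s
w_3 = (16.0 − 9.4)/2 = 3.3 m; q_3 = 1.11 × 1.46 × 3.3 = 5.348 m³/s
w_4 = (19.3 − 13.1)/2 = 3.1 m; q_4 = 0.95 × 1.69 × 3.1 = 4.977 m³/s
w_5 = (22.2 − 16.0)/2 = 3.1 m; q_5 = 1.05 × 1.58 × 3.1 = 5.143 m³/s
w_6 = (23.9 − 19.3)/2 = 2.3 m; q_6 = 1.04 × 1.38 × 2.3 = 3.301 m³/s
w_7 = (25.6 − 22.2)/2 = 1.7 m; q_7 = 1.01 × 1.55 × 1.7 = 2.661 m³/s
w_8 = (29.5 − 23.9)/2 = 2.8 m; q_8 = 0.73 × 1.03 × 2.8 = 2.105 m³/s
w_9 = (29.5 − 25.6)/2 = 1.95 m; q_9 = 0.54 × 0.36 × 1.95 = 0.3791 m³/s
Q = Σ qᵢ = 36.31 m³/s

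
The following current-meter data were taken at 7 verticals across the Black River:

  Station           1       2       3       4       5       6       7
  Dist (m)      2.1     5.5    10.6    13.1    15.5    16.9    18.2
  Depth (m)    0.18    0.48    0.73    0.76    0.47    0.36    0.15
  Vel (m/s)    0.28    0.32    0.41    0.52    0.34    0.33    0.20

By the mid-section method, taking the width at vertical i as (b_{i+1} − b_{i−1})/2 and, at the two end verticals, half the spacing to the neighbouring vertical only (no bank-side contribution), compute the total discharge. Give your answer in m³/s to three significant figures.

3.33 m³/s

w_1 = (5.5 − 2.1)/2 = 1.7 m; q_1 = 0.28 × 0.18 × 1.7 = 0.08568 m³/s
w_2 = (10.6 − 2.1)/2 = 4.25 m; q_2 = 0.32 × 0.48 × 4.25 = 0.6528 m³/s
w_3 = (13.1 − 5.5)/2 = 3.8 m; q_3 = 0.41 × 0.73 × 3.8 = 1.137 m³/s
w_4 = (15.5 − 10.6)/2 = 2.45 m; q_4 = 0.52 × 0.76 × 2.45 = 0.9682 m³/s
w_5 = (16.9 − 13.1)/2 = 1.9 m; q_5 = 0.34 × 0.47 × 1.9 = 0.3036 m³/s
w_6 = (18.2 − 15.5)/2 = 1.35 m; q_6 = 0.33 × 0.36 × 1.35 = 0.1604 m³/s
w_7 = (18.2 − 16.9)/2 = 0.65 m; q_7 = 0.20 × 0.15 × 0.65 = 0.01950 m³/s
Q = Σ qᵢ = 3.328 m³/s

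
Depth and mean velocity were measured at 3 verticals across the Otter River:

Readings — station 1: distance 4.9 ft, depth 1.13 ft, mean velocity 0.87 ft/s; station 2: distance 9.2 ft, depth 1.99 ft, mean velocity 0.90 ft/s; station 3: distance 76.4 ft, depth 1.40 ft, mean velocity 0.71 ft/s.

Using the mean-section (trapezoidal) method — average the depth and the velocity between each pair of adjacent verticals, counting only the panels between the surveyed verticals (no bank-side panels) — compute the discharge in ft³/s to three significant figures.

Panel 1-2: Δb = 4.3 ft, d̄ = (1.13+1.99)/2 = 1.56, v̄ = (0.87+0.90)/2 = 0.885 → q = 4.3×1.56×0.885 = 5.937 ft³/s
Panel 2-3: Δb = 67.2 ft, d̄ = (1.99+1.40)/2 = 1.695, v̄ = (0.90+0.71)/2 = 0.805 → q = 67.2×1.695×0.805 = 91.69 ft³/s
Q = Σ q = 97.63 ft³/s

97.6 ft³/s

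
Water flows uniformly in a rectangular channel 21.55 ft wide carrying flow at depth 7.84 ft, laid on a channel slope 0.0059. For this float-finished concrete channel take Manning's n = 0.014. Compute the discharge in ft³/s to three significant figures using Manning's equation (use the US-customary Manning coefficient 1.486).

3780 ft³/s

A = b·y = 21.55 × 7.84 = 169.0 ft²
P = b + 2y = 21.55 + 2×7.84 = 37.23 ft
R = A/P = 169.0/37.23 = 4.538 ft
Q = (1.486/n)·A·R^(2/3)·S^(1/2) = (1.486/0.014) × 169.0 × 4.538^(2/3) × 0.0059^(1/2) = 3776 ft³/s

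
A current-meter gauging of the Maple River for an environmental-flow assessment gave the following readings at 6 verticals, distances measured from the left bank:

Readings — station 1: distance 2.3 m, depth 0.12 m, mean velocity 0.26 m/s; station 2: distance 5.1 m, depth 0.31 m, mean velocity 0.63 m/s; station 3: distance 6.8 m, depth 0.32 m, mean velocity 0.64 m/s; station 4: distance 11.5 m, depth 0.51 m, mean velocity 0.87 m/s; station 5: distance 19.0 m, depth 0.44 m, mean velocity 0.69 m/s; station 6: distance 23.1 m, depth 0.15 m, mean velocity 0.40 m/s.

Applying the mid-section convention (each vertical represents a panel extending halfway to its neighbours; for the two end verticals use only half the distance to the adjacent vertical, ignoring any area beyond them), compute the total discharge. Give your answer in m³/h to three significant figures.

w_1 = (5.1 − 2.3)/2 = 1.4 m; q_1 = 0.26 × 0.12 × 1.4 = 0.04368 m³/s
w_2 = (6.8 − 2.3)/2 = 2.25 m; q_2 = 0.63 × 0.31 × 2.25 = 0.4394 m³/s
w_3 = (11.5 − 5.1)/2 = 3.2 m; q_3 = 0.64 × 0.32 × 3.2 = 0.6554 m³/s
w_4 = (19.0 − 6.8)/2 = 6.1 m; q_4 = 0.87 × 0.51 × 6.1 = 2.707 m³/s
w_5 = (23.1 − 11.5)/2 = 5.8 m; q_5 = 0.69 × 0.44 × 5.8 = 1.761 m³/s
w_6 = (23.1 − 19.0)/2 = 2.05 m; q_6 = 0.40 × 0.15 × 2.05 = 0.1230 m³/s
Q = Σ qᵢ = 5.729 m³/s
= 5.729 × 3600 = 20620 m³/h

20600 m³/h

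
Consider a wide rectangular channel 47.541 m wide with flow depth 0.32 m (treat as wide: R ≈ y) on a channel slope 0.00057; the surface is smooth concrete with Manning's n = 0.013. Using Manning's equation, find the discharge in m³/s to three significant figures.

A = b·y = 47.541 × 0.32 = 15.21 m²
Wide channel: R ≈ y = 0.32 m
Q = (1/n)·A·R^(2/3)·S^(1/2) = (1/0.013) × 15.21 × 0.3200^(2/3) × 0.00057^(1/2) = 13.07 m³/s

13.1 m³/s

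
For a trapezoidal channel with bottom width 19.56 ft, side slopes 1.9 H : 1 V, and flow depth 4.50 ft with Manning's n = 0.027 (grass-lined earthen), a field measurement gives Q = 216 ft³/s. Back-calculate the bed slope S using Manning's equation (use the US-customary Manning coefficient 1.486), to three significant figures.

0.000200

A = (b + z·y)·y = (19.56 + 1.9×4.50)×4.50 = 126.5 ft²
P = b + 2y√(1+z²) = 19.56 + 2×4.50×√(1+1.9²) = 38.88 ft
R = A/P = 126.5/38.88 = 3.253 ft
S = (Q·n / (1.486·A·R^(2/3)))² = (216×0.027 / (1.486×126.5×2.196))² = 0.0001997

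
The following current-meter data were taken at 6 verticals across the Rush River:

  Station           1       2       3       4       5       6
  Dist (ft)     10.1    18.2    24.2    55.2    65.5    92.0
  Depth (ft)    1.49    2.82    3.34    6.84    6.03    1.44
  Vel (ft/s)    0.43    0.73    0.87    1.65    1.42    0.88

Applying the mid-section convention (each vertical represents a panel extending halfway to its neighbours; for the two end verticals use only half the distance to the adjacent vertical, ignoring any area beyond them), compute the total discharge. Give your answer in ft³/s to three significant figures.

478 ft³/s

w_1 = (18.2 − 10.1)/2 = 4.05 ft; q_1 = 0.43 × 1.49 × 4.05 = 2.595 ft³/s
w_2 = (24.2 − 10.1)/2 = 7.05 ft; q_2 = 0.73 × 2.82 × 7.05 = 14.51 ft³/s
w_3 = (55.2 − 18.2)/2 = 18.5 ft; q_3 = 0.87 × 3.34 × 18.5 = 53.76 ft³/s
w_4 = (65.5 − 24.2)/2 = 20.65 ft; q_4 = 1.65 × 6.84 × 20.65 = 233.1 ft³/s
w_5 = (92.0 − 55.2)/2 = 18.4 ft; q_5 = 1.42 × 6.03 × 18.4 = 157.6 ft³/s
w_6 = (92.0 − 65.5)/2 = 13.25 ft; q_6 = 0.88 × 1.44 × 13.25 = 16.79 ft³/s
Q = Σ qᵢ = 478.3 ft³/s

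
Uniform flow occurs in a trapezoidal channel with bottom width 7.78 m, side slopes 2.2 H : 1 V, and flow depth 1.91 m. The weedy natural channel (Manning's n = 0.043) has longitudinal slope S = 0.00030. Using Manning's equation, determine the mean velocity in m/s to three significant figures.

0.491 m/s

A = (b + z·y)·y = (7.78 + 2.2×1.91)×1.91 = 22.89 m²
P = b + 2y√(1+z²) = 7.78 + 2×1.91×√(1+2.2²) = 17.01 m
R = A/P = 22.89/17.01 = 1.345 m
Q = (1/n)·A·R^(2/3)·S^(1/2) = (1/0.043) × 22.89 × 1.345^(2/3) × 0.00030^(1/2) = 11.23 m³/s
V = Q/A = 11.23/22.89 = 0.4909 m/s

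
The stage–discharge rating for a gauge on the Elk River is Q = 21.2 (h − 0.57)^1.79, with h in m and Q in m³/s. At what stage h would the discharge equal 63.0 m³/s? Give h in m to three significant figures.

2.41 m

h − h₀ = (Q/C)^(1/b) = (63.0/21.2)^(1/1.79) = 1.838 m
h = 0.57 + 1.838 = 2.408 m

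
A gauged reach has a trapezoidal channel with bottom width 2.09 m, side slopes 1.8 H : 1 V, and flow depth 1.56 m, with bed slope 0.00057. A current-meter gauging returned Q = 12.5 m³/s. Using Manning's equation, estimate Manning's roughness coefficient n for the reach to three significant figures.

0.0136

A = (b + z·y)·y = (2.09 + 1.8×1.56)×1.56 = 7.641 m²
P = b + 2y√(1+z²) = 2.09 + 2×1.56×√(1+1.8²) = 8.514 m
R = A/P = 7.641/8.514 = 0.8974 m
n = (1/Q)·A·R^(2/3)·S^(1/2) = (1/12.5) × 7.641 × 0.9304 × 0.02387 = 0.01358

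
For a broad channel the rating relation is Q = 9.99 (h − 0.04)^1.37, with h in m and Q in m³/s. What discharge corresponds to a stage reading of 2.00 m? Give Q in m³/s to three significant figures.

25.1 m³/s

Q = 9.99 × (2.00 − 0.04)^1.37 = 9.99 × 1.96^1.37 = 25.12 m³/s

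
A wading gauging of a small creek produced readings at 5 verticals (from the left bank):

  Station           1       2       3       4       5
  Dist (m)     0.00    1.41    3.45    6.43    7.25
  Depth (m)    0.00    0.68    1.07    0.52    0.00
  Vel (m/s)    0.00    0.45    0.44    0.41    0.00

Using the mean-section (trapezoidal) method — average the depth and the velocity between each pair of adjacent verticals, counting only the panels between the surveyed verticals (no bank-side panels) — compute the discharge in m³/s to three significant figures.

1.95 m³/s

Panel 1-2: Δb = 1.41 m, d̄ = (0.00+0.68)/2 = 0.34, v̄ = (0.00+0.45)/2 = 0.225 → q = 1.41×0.34×0.225 = 0.1079 m³/s
Panel 2-3: Δb = 2.04 m, d̄ = (0.68+1.07)/2 = 0.875, v̄ = (0.45+0.44)/2 = 0.445 → q = 2.04×0.875×0.445 = 0.7943 m³/s
Panel 3-4: Δb = 2.98 m, d̄ = (1.07+0.52)/2 = 0.795, v̄ = (0.44+0.41)/2 = 0.425 → q = 2.98×0.795×0.425 = 1.007 m³/s
Panel 4-5: Δb = 0.82 m, d̄ = (0.52+0.00)/2 = 0.26, v̄ = (0.41+0.00)/2 = 0.205 → q = 0.82×0.26×0.205 = 0.04371 m³/s
Q = Σ q = 1.953 m³/s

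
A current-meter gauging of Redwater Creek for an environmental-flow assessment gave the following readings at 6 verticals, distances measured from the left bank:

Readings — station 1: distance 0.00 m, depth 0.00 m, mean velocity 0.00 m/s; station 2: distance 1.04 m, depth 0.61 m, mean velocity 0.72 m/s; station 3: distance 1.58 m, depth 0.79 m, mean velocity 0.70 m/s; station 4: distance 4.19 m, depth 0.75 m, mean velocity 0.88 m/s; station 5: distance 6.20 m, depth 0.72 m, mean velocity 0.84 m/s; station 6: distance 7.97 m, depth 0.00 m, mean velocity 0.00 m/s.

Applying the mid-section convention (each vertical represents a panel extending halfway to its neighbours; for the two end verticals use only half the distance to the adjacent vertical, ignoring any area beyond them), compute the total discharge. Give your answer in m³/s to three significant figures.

w_2 = (1.58 − 0.00)/2 = 0.79 m; q_2 = 0.72 × 0.61 × 0.79 = 0.3470 m³/s
w_3 = (4.19 − 1.04)/2 = 1.575 m; q_3 = 0.70 × 0.79 × 1.575 = 0.8710 m³/s
w_4 = (6.20 − 1.58)/2 = 2.31 m; q_4 = 0.88 × 0.75 × 2.31 = 1.525 m³/s
w_5 = (7.97 − 4.19)/2 = 1.89 m; q_5 = 0.84 × 0.72 × 1.89 = 1.143 m³/s
Stations 1, 6 contribute zero (depth or velocity is 0).
Q = Σ qᵢ = 3.886 m³/s

3.89 m³/s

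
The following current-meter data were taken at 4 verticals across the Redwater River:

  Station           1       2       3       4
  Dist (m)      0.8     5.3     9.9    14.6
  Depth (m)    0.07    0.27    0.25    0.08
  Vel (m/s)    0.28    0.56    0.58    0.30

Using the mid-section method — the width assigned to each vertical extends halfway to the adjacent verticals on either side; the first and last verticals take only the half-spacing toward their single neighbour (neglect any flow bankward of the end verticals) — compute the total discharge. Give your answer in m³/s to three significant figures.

1.46 m³/s

w_1 = (5.3 − 0.8)/2 = 2.25 m; q_1 = 0.28 × 0.07 × 2.25 = 0.04410 m³/s
w_2 = (9.9 − 0.8)/2 = 4.55 m; q_2 = 0.56 × 0.27 × 4.55 = 0.6880 m³/s
w_3 = (14.6 − 5.3)/2 = 4.65 m; q_3 = 0.58 × 0.25 × 4.65 = 0.6743 m³/s
w_4 = (14.6 − 9.9)/2 = 2.35 m; q_4 = 0.30 × 0.08 × 2.35 = 0.05640 m³/s
Q = Σ qᵢ = 1.463 m³/s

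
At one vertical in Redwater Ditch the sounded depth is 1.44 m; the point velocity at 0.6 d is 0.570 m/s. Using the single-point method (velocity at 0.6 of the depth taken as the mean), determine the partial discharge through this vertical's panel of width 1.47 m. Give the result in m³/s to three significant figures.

1.21 m³/s

v̄ = v₀.₆ = 0.570 m/s
q = v̄ × d × w = 0.5700 × 1.44 × 1.47 = 1.207 m³/s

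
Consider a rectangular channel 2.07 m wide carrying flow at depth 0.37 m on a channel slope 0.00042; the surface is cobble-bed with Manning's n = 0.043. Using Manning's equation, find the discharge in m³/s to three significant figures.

A = b·y = 2.07 × 0.37 = 0.7659 m²
P = b + 2y = 2.07 + 2×0.37 = 2.810 m
R = A/P = 0.7659/2.810 = 0.2726 m
Q = (1/n)·A·R^(2/3)·S^(1/2) = (1/0.043) × 0.7659 × 0.2726^(2/3) × 0.00042^(1/2) = 0.1535 m³/s

0.153 m³/s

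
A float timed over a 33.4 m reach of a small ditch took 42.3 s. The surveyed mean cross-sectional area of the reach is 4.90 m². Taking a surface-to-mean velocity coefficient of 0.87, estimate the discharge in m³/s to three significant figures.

v_surface = L / t̄ = 33.4 / 42.3 = 0.7896 m/s
v_mean = 0.87 × 0.7896 = 0.6870 m/s
Q = A × v_mean = 4.90 × 0.6870 = 3.366 m³/s

3.37 m³/s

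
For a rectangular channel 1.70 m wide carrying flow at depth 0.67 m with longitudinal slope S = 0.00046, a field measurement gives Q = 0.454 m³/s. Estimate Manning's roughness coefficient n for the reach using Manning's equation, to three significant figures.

A = b·y = 1.70 × 0.67 = 1.139 m²
P = b + 2y = 1.70 + 2×0.67 = 3.040 m
R = A/P = 1.139/3.040 = 0.3747 m
n = (1/Q)·A·R^(2/3)·S^(1/2) = (1/0.454) × 1.139 × 0.5197 × 0.02145 = 0.02796

0.0280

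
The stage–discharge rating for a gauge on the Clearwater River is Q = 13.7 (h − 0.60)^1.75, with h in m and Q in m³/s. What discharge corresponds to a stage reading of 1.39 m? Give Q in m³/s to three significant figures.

9.07 m³/s

Q = 13.7 × (1.39 − 0.60)^1.75 = 13.7 × 0.79^1.75 = 9.069 m³/s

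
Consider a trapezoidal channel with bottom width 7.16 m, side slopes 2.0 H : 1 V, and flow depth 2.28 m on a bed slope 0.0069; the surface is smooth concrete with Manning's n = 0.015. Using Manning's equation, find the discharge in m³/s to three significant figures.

A = (b + z·y)·y = (7.16 + 2.0×2.28)×2.28 = 26.72 m²
P = b + 2y√(1+z²) = 7.16 + 2×2.28×√(1+2.0²) = 17.36 m
R = A/P = 26.72/17.36 = 1.540 m
Q = (1/n)·A·R^(2/3)·S^(1/2) = (1/0.015) × 26.72 × 1.540^(2/3) × 0.0069^(1/2) = 197.3 m³/s

197 m³/s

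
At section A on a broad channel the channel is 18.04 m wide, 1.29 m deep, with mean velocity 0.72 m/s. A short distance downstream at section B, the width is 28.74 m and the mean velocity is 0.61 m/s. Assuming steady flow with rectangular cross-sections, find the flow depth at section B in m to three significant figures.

Q = A₁V₁ = (18.04×1.29) × 0.72 = 16.76 m³/s
d₂ = Q/(b₂ V₂) = 16.76/(28.74×0.61) = 0.9557 m

0.956 m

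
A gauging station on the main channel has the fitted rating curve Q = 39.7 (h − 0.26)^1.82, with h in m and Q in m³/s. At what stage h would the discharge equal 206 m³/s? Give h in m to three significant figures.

h − h₀ = (Q/C)^(1/b) = (206/39.7)^(1/1.82) = 2.471 m
h = 0.26 + 2.471 = 2.731 m

2.73 m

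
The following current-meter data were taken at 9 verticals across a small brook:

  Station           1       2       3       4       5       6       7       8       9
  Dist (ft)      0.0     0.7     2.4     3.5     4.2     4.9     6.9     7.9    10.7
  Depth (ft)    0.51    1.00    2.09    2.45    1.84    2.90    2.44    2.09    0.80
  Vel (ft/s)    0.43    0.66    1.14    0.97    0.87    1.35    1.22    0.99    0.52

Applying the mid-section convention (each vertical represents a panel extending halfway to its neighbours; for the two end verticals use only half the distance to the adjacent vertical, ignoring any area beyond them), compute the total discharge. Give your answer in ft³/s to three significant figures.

21.7 ft³/s

w_1 = (0.7 − 0.0)/2 = 0.35 ft; q_1 = 0.43 × 0.51 × 0.35 = 0.07676 ft³/s
w_2 = (2.4 − 0.0)/2 = 1.2 ft; q_2 = 0.66 × 1.00 × 1.2 = 0.7920 ft³/s
w_3 = (3.5 − 0.7)/2 = 1.4 ft; q_3 = 1.14 × 2.09 × 1.4 = 3.336 ft³/s
w_4 = (4.2 − 2.4)/2 = 0.9 ft; q_4 = 0.97 × 2.45 × 0.9 = 2.139 ft³/s
w_5 = (4.9 − 3.5)/2 = 0.7 ft; q_5 = 0.87 × 1.84 × 0.7 = 1.121 ft³/s
w_6 = (6.9 − 4.2)/2 = 1.35 ft; q_6 = 1.35 × 2.90 × 1.35 = 5.285 ft³/s
w_7 = (7.9 − 4.9)/2 = 1.5 ft; q_7 = 1.22 × 2.44 × 1.5 = 4.465 ft³/s
w_8 = (10.7 − 6.9)/2 = 1.9 ft; q_8 = 0.99 × 2.09 × 1.9 = 3.931 ft³/s
w_9 = (10.7 − 7.9)/2 = 1.4 ft; q_9 = 0.52 × 0.80 × 1.4 = 0.5824 ft³/s
Q = Σ qᵢ = 21.73 ft³/s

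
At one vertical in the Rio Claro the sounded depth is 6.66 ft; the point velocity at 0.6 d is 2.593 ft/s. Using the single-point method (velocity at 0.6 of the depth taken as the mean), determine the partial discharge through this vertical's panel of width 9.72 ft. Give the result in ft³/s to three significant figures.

v̄ = v₀.₆ = 2.593 ft/s
q = v̄ × d × w = 2.593 × 6.66 × 9.72 = 167.9 ft³/s

168 ft³/s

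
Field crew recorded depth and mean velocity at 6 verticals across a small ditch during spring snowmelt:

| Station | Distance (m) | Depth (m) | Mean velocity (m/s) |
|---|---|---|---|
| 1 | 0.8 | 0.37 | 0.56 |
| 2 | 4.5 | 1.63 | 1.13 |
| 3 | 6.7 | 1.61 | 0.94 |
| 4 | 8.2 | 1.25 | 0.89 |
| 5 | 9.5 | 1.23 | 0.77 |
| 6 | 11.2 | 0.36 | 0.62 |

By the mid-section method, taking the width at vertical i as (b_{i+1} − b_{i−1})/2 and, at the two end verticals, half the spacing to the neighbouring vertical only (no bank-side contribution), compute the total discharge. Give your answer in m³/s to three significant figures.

w_1 = (4.5 − 0.8)/2 = 1.85 m; q_1 = 0.56 × 0.37 × 1.85 = 0.3833 m³/s
w_2 = (6.7 − 0.8)/2 = 2.95 m; q_2 = 1.13 × 1.63 × 2.95 = 5.434 m³/s
w_3 = (8.2 − 4.5)/2 = 1.85 m; q_3 = 0.94 × 1.61 × 1.85 = 2.800 m³/s
w_4 = (9.5 − 6.7)/2 = 1.4 m; q_4 = 0.89 × 1.25 × 1.4 = 1.558 m³/s
w_5 = (11.2 − 8.2)/2 = 1.5 m; q_5 = 0.77 × 1.23 × 1.5 = 1.421 m³/s
w_6 = (11.2 − 9.5)/2 = 0.85 m; q_6 = 0.62 × 0.36 × 0.85 = 0.1897 m³/s
Q = Σ qᵢ = 11.78 m³/s

11.8 m³/s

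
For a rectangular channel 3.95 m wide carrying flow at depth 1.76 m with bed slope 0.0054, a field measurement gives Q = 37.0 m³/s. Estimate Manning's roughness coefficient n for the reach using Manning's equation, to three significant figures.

0.0132

A = b·y = 3.95 × 1.76 = 6.952 m²
P = b + 2y = 3.95 + 2×1.76 = 7.470 m
R = A/P = 6.952/7.470 = 0.9307 m
n = (1/Q)·A·R^(2/3)·S^(1/2) = (1/37.0) × 6.952 × 0.9532 × 0.07348 = 0.01316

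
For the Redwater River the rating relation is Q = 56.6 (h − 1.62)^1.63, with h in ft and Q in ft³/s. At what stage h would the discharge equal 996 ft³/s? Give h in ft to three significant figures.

h − h₀ = (Q/C)^(1/b) = (996/56.6)^(1/1.63) = 5.809 ft
h = 1.62 + 5.809 = 7.429 ft

7.43 ft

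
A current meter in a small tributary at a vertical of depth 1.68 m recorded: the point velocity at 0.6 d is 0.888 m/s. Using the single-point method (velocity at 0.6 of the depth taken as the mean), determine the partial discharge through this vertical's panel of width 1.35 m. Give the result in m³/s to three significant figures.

v̄ = v₀.₆ = 0.888 m/s
q = v̄ × d × w = 0.8880 × 1.68 × 1.35 = 2.014 m³/s

2.01 m³/s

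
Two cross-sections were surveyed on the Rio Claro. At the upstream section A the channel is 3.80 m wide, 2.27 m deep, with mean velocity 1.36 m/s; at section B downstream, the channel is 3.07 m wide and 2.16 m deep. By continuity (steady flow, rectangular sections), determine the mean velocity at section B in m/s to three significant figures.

Q = A₁V₁ = (3.80×2.27) × 1.36 = 11.73 m³/s
A₂ = 3.07 × 2.16 = 6.631 m²
V₂ = Q/A₂ = 11.73/6.631 = 1.769 m/s

1.77 m/s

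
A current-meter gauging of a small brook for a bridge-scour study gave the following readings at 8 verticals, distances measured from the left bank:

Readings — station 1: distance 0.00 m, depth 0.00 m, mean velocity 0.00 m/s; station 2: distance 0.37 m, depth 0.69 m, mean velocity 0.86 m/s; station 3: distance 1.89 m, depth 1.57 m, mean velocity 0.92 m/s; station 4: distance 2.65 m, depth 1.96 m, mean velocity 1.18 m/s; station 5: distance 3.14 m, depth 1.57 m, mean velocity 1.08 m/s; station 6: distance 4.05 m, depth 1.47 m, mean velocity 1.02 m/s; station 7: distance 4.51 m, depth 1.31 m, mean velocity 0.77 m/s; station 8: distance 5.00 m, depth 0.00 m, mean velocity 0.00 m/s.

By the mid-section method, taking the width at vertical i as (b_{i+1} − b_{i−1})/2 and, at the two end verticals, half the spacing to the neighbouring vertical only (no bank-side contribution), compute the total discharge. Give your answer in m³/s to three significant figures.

w_2 = (1.89 − 0.00)/2 = 0.945 m; q_2 = 0.86 × 0.69 × 0.945 = 0.5608 m³/s
w_3 = (2.65 − 0.37)/2 = 1.14 m; q_3 = 0.92 × 1.57 × 1.14 = 1.647 m³/s
w_4 = (3.14 − 1.89)/2 = 0.625 m; q_4 = 1.18 × 1.96 × 0.625 = 1.446 m³/s
w_5 = (4.05 − 2.65)/2 = 0.7 m; q_5 = 1.08 × 1.57 × 0.7 = 1.187 m³/s
w_6 = (4.51 − 3.14)/2 = 0.685 m; q_6 = 1.02 × 1.47 × 0.685 = 1.027 m³/s
w_7 = (5.00 − 4.05)/2 = 0.475 m; q_7 = 0.77 × 1.31 × 0.475 = 0.4791 m³/s
Stations 1, 8 contribute zero (depth or velocity is 0).
Q = Σ qᵢ = 6.346 m³/s

6.35 m³/s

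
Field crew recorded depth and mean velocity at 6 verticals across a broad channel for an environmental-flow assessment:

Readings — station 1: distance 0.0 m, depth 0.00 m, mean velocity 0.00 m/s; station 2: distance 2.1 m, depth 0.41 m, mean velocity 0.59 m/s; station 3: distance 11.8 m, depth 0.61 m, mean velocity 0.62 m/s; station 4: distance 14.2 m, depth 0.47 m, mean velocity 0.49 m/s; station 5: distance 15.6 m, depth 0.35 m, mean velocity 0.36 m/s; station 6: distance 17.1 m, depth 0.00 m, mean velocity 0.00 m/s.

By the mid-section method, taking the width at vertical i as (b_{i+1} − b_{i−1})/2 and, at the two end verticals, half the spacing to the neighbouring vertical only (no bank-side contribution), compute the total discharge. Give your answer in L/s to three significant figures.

w_2 = (11.8 − 0.0)/2 = 5.9 m; q_2 = 0.59 × 0.41 × 5.9 = 1.427 m³/s
w_3 = (14.2 − 2.1)/2 = 6.05 m; q_3 = 0.62 × 0.61 × 6.05 = 2.288 m³/s
w_4 = (15.6 − 11.8)/2 = 1.9 m; q_4 = 0.49 × 0.47 × 1.9 = 0.4376 m³/s
w_5 = (17.1 − 14.2)/2 = 1.45 m; q_5 = 0.36 × 0.35 × 1.45 = 0.1827 m³/s
Stations 1, 6 contribute zero (depth or velocity is 0).
Q = Σ qᵢ = 4.336 m³/s
= 4.336 × 1000 = 4336 L/s

4340 L/s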